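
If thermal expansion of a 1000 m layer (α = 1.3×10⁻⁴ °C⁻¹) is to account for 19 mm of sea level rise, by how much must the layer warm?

ΔT = Δh/(αH) = 0.019 / (1.3×10⁻⁴ × 1000) ≈ 0.1462 °C

ΔT ≈ 0.146 °C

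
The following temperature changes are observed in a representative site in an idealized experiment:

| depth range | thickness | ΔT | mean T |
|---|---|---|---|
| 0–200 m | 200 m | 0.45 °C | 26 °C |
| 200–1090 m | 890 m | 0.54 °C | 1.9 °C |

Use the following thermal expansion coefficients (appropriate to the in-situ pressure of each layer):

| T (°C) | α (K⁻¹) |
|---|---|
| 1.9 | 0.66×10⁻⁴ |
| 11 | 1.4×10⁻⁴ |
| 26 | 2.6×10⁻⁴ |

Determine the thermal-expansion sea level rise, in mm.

Layer 1 at 26 °C → α = 2.6×10⁻⁴ K⁻¹
Layer 2 at 1.9 °C → α = 0.66×10⁻⁴ K⁻¹
Layer 1: 0.45 × 2.6×10⁻⁴ × 200 = 0.02340 m
200–1090 m: 890 × 0.54 × 0.66×10⁻⁴ = 0.0317196 m
Δh = 0.02340 + 0.0317196 = 0.0551196 m

Δh ≈ 55 mm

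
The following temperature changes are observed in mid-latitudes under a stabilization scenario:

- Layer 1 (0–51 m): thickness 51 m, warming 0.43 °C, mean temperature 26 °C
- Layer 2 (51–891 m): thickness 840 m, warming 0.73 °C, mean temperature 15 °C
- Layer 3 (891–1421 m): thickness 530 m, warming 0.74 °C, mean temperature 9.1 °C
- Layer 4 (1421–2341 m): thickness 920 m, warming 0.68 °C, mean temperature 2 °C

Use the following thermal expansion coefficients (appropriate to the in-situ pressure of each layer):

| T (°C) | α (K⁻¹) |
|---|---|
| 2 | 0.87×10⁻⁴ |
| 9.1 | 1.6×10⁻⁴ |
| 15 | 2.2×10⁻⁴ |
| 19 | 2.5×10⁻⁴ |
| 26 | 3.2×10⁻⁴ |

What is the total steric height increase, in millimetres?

Δh = 259 mm

Layer 1 at 26 °C → α = 3.2×10⁻⁴ K⁻¹
Layer 2 at 15 °C → α = 2.2×10⁻⁴ K⁻¹
Layer 3 at 9.1 °C → α = 1.6×10⁻⁴ K⁻¹
Layer 4 at 2 °C → α = 0.87×10⁻⁴ K⁻¹
0–51 m: 51 × 0.43 × 3.2×10⁻⁴ = 0.0070176 m
Layer 2: 2.2×10⁻⁴ × 0.73 × 840 = 0.134904 m
1.6×10⁻⁴ × 0.74 × 530 = 0.062752 m
0.87×10⁻⁴ × 0.68 × 920 = 0.0544272 m
Δh = 0.0070176 + 0.134904 + 0.062752 + 0.0544272 = 0.2591008 m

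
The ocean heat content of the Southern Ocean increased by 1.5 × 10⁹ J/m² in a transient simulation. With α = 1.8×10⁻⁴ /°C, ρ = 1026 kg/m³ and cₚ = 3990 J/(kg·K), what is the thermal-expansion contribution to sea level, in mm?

Δh = αQ/(ρcₚ) = 1.8×10⁻⁴ × 1.5×10⁹ / (1026 × 3990) ≈ 0.065954 m

Δh = 66.0 mm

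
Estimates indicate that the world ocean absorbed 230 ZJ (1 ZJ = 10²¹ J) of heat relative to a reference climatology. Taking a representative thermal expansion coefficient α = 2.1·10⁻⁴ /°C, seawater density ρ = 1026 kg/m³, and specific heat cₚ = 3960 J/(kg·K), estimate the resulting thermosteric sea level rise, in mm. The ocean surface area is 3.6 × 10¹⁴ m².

33 mm

Per unit area: Q = 230×10²¹ / (3.6×10¹⁴) ≈ 6.389×10⁸ J/m²
Δh = αQ/(ρcₚ) = 2.1×10⁻⁴ × 6.389×10⁸ / (1026 × 3960) ≈ 0.033022 m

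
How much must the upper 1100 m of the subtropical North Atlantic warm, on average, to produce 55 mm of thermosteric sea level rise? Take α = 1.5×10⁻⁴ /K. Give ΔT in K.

0.333 K

ΔT = Δh/(αH) = 0.055 / (1.5×10⁻⁴ × 1100) ≈ 0.3333 K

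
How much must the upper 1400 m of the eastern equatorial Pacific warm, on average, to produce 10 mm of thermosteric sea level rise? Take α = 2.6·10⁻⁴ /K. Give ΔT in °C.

ΔT ≈ 0.0275 °C

ΔT = Δh/(αH) = 0.01 / (2.6×10⁻⁴ × 1400) ≈ 0.02747 °C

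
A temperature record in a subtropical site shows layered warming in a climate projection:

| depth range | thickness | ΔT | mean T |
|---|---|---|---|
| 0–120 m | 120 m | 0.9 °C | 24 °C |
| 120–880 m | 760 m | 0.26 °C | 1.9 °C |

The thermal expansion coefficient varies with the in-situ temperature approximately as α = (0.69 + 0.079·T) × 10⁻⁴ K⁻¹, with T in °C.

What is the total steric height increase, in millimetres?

Layer 1: α = (0.69 + 0.079×24)×10⁻⁴ = 2.586×10⁻⁴ K⁻¹
Layer 2: α = (0.69 + 0.079×1.9)×10⁻⁴ = 0.8401×10⁻⁴ K⁻¹
0–120 m: 2.586×10⁻⁴ × 0.9 × 120 = 0.0279288 m
0.26 × 760 × 0.8401×10⁻⁴ = 0.016600376 m
Δh = 0.0279288 + 0.016600376 = 0.044529176 m

44.5 mm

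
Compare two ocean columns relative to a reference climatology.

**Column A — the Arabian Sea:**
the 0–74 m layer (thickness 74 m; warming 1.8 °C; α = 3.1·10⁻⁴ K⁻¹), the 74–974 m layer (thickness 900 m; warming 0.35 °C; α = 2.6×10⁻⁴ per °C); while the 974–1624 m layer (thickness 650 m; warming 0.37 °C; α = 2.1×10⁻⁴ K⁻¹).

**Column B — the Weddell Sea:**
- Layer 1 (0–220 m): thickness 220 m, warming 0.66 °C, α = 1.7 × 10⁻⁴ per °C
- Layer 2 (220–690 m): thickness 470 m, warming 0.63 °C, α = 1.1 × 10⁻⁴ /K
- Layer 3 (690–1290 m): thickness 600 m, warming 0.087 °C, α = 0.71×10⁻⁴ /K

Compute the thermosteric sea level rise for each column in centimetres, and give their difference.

A 0–74 m: 74 × 3.1×10⁻⁴ × 1.8 = 0.041292 m
A 74–974 m: 2.6×10⁻⁴ × 0.35 × 900 = 0.08190 m
A Layer 3: 0.37 × 650 × 2.1×10⁻⁴ = 0.050505 m
A total: 0.173697 m
B 0–220 m: 220 × 0.66 × 1.7×10⁻⁴ = 0.024684 m
B 220–690 m: 0.63 × 1.1×10⁻⁴ × 470 = 0.032571 m
B 600 × 0.71×10⁻⁴ × 0.087 = 0.0037062 m
B total: 0.0609612 m
Difference: 0.173697 − 0.0609612 = 0.1127358 m

Δh_A ≈ 17 cm, Δh_B ≈ 6.1 cm; difference ≈ 11 cm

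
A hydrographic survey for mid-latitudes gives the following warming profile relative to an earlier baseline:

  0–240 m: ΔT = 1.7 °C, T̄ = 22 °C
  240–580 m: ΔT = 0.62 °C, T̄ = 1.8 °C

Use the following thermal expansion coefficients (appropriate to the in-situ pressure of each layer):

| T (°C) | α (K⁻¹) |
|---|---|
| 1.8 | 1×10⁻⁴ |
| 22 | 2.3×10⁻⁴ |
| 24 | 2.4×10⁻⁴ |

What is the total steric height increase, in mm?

Layer 1 at 22 °C → α = 2.3×10⁻⁴ K⁻¹
Layer 2 at 1.8 °C → α = 1×10⁻⁴ K⁻¹
240 × 2.3×10⁻⁴ × 1.7 = 0.09384 m
340 × 1×10⁻⁴ × 0.62 = 0.02108 m
Δh = 0.09384 + 0.02108 = 0.11492 m

115 mm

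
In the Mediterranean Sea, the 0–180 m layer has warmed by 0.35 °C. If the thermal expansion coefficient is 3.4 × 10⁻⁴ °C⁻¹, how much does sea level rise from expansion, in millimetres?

Δh = αΔT·H = 3.4×10⁻⁴ × 0.35 × 180 = 0.02142 m

about 21.4 mm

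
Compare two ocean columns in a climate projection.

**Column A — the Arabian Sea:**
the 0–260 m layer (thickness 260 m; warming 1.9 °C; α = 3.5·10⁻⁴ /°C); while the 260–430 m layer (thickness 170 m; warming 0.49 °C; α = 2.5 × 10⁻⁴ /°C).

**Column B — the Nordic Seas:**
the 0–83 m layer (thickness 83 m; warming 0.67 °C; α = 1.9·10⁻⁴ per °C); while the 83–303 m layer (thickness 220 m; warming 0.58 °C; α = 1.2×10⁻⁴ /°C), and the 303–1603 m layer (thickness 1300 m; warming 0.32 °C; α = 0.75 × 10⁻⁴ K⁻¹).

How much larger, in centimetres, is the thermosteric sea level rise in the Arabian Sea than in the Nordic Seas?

A Layer 1: 260 × 3.5×10⁻⁴ × 1.9 = 0.17290 m
A 0.49 × 170 × 2.5×10⁻⁴ = 0.020825 m
A total: 0.193725 m
B 0–83 m: 0.67 × 83 × 1.9×10⁻⁴ = 0.0105659 m
B 0.58 × 220 × 1.2×10⁻⁴ = 0.015312 m
B 303–1603 m: 1300 × 0.32 × 0.75×10⁻⁴ = 0.03120 m
B total: 0.0570779 m
Difference: 0.193725 − 0.0570779 = 0.1366471 m

Δh_A − Δh_B ≈ 14 cm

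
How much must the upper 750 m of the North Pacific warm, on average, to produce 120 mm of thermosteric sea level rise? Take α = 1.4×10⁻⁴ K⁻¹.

1.1 °C

ΔT = Δh/(αH) = 0.12 / (1.4×10⁻⁴ × 750) ≈ 1.143 °C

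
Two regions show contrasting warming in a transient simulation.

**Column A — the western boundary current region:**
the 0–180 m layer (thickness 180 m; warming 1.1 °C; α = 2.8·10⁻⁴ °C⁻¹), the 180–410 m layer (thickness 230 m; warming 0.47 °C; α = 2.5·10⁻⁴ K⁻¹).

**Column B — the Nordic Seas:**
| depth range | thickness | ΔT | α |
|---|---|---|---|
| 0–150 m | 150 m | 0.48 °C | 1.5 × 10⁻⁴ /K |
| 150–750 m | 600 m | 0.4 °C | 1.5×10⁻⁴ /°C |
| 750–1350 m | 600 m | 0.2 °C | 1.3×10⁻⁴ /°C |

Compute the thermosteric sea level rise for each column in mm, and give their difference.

A: 82 mm; B: 62 mm; difference 20 mm

A 0–180 m: 180 × 1.1 × 2.8×10⁻⁴ = 0.05544 m
A 180–410 m: 2.5×10⁻⁴ × 0.47 × 230 = 0.027025 m
A total: 0.082465 m
B 1.5×10⁻⁴ × 150 × 0.48 = 0.01080 m
B 150–750 m: 600 × 0.4 × 1.5×10⁻⁴ = 0.03600 m
B 750–1350 m: 1.3×10⁻⁴ × 600 × 0.2 = 0.01560 m
B total: 0.06240 m
Difference: 0.082465 − 0.06240 = 0.020065 m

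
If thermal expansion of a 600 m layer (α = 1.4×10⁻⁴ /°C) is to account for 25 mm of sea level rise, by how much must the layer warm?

ΔT = Δh/(αH) = 0.025 / (1.4×10⁻⁴ × 600) ≈ 0.2976 °C

0.30 °C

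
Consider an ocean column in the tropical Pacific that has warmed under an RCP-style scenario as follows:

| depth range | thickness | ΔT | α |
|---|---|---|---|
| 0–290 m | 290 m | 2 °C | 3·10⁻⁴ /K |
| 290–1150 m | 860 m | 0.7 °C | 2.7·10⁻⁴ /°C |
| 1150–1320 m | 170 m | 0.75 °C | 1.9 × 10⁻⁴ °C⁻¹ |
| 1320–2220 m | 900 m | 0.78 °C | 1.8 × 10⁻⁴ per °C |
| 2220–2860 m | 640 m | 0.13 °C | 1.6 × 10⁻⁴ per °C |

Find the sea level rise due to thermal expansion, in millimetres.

0–290 m: 290 × 2 × 3×10⁻⁴ = 0.17400 m
2.7×10⁻⁴ × 0.7 × 860 = 0.16254 m
Layer 3: 0.75 × 170 × 1.9×10⁻⁴ = 0.024225 m
1320–2220 m: 0.78 × 1.8×10⁻⁴ × 900 = 0.12636 m
0.13 × 1.6×10⁻⁴ × 640 = 0.013312 m
Δh = 0.17400 + 0.16254 + 0.024225 + 0.12636 + 0.013312 = 0.500437 m

about 500 mm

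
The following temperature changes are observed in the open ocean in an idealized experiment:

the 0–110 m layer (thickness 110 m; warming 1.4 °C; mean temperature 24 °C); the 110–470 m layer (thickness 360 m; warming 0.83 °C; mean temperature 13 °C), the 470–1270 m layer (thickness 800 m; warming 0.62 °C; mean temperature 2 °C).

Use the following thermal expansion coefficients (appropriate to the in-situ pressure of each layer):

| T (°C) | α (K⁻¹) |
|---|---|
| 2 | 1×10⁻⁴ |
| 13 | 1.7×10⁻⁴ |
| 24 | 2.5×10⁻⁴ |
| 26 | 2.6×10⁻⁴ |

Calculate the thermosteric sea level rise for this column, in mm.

Δh = 139 mm

Layer 1 at 24 °C → α = 2.5×10⁻⁴ K⁻¹
Layer 2 at 13 °C → α = 1.7×10⁻⁴ K⁻¹
Layer 3 at 2 °C → α = 1×10⁻⁴ K⁻¹
0–110 m: 2.5×10⁻⁴ × 110 × 1.4 = 0.03850 m
110–470 m: 1.7×10⁻⁴ × 0.83 × 360 = 0.050796 m
Layer 3: 1×10⁻⁴ × 0.62 × 800 = 0.04960 m
Δh = 0.03850 + 0.050796 + 0.04960 = 0.138896 m ≈ 139 mm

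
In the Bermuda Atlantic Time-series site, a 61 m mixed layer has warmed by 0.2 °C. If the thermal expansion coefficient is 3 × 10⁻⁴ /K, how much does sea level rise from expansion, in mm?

3.66 mm

Δh = αΔT·H = 3×10⁻⁴ × 0.2 × 61 = 0.00366 m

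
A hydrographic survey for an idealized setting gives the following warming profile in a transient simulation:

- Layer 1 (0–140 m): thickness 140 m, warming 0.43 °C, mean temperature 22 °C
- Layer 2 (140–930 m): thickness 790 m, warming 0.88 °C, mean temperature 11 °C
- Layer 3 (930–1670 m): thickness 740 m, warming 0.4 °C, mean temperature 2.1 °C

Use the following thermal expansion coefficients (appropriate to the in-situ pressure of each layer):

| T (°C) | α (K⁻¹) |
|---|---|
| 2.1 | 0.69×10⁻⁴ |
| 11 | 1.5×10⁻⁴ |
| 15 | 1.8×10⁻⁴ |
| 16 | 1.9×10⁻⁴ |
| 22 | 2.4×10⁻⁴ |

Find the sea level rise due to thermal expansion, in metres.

Layer 1 at 22 °C → α = 2.4×10⁻⁴ K⁻¹
Layer 2 at 11 °C → α = 1.5×10⁻⁴ K⁻¹
Layer 3 at 2.1 °C → α = 0.69×10⁻⁴ K⁻¹
140 × 2.4×10⁻⁴ × 0.43 = 0.014448 m
790 × 0.88 × 1.5×10⁻⁴ = 0.10428 m
0.69×10⁻⁴ × 740 × 0.4 = 0.020424 m
Δh = 0.014448 + 0.10428 + 0.020424 = 0.139152 m

0.139 m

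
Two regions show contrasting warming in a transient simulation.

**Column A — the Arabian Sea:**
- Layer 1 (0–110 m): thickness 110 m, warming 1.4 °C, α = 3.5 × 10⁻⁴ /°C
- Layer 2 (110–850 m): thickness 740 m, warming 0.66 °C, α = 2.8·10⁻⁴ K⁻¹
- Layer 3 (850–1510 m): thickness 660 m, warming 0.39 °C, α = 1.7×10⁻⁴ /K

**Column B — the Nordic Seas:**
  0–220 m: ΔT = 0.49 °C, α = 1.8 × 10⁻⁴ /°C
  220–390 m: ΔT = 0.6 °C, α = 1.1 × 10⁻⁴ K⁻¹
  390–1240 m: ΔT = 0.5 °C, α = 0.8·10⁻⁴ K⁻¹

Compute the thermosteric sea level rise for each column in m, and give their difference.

A Layer 1: 1.4 × 110 × 3.5×10⁻⁴ = 0.05390 m
A 2.8×10⁻⁴ × 0.66 × 740 = 0.136752 m
A 0.39 × 660 × 1.7×10⁻⁴ = 0.043758 m
A total: 0.23441 m
B Layer 1: 220 × 0.49 × 1.8×10⁻⁴ = 0.019404 m
B 0.6 × 170 × 1.1×10⁻⁴ = 0.01122 m
B 850 × 0.8×10⁻⁴ × 0.5 = 0.03400 m
B total: 0.064624 m
Difference: 0.23441 − 0.064624 = 0.169786 m

A: 0.23 m; B: 0.065 m; difference 0.17 m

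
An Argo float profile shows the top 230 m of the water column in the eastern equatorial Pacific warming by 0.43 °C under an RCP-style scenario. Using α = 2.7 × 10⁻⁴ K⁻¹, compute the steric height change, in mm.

Δh = 26.7 mm

Δh = αΔT·H = 2.7×10⁻⁴ × 0.43 × 230 = 0.026703 m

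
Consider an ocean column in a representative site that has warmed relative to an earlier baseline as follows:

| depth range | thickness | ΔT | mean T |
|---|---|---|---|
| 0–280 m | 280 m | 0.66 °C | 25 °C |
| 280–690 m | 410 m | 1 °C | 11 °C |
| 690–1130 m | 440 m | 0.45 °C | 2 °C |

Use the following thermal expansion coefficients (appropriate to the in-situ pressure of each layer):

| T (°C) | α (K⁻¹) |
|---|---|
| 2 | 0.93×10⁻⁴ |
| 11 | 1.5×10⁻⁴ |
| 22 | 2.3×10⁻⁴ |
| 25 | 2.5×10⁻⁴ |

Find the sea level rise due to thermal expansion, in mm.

Layer 1 at 25 °C → α = 2.5×10⁻⁴ K⁻¹
Layer 2 at 11 °C → α = 1.5×10⁻⁴ K⁻¹
Layer 3 at 2 °C → α = 0.93×10⁻⁴ K⁻¹
Layer 1: 280 × 2.5×10⁻⁴ × 0.66 = 0.04620 m
280–690 m: 1 × 410 × 1.5×10⁻⁴ = 0.06150 m
Layer 3: 0.93×10⁻⁴ × 0.45 × 440 = 0.018414 m
Δh = 0.04620 + 0.06150 + 0.018414 = 0.126114 m

about 126 mm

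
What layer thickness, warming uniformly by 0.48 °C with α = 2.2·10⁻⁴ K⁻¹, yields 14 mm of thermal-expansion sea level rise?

H = Δh/(αΔT) = 0.014 / (2.2×10⁻⁴ × 0.48) ≈ 132.6 m

about 133 m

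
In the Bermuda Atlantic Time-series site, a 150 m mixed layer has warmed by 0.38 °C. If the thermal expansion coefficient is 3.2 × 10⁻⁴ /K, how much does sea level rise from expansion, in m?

about 0.0182 m

Δh = αΔT·H = 3.2×10⁻⁴ × 0.38 × 150 = 0.01824 m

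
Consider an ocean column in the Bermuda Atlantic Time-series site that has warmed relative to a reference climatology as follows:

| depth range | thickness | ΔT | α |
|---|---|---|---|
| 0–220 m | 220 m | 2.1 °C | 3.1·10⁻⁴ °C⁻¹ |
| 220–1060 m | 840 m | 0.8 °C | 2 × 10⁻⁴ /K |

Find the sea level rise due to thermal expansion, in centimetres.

Layer 1: 220 × 3.1×10⁻⁴ × 2.1 = 0.14322 m
220–1060 m: 0.8 × 840 × 2×10⁻⁴ = 0.13440 m
Δh = 0.14322 + 0.13440 = 0.27762 m ≈ 27.8 cm

27.8 cm of thermosteric rise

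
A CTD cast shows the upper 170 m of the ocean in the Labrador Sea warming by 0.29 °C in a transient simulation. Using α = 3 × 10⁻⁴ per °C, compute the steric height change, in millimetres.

Δh = αΔT·H = 3×10⁻⁴ × 0.29 × 170 = 0.01479 m

Δh ≈ 15 mm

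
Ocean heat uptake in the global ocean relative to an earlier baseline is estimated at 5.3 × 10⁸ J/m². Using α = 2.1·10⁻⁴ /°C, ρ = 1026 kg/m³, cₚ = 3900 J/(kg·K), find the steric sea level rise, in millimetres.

about 27.8 mm

Δh = αQ/(ρcₚ) = 2.1×10⁻⁴ × 5.3×10⁸ / (1026 × 3900) ≈ 0.027815 m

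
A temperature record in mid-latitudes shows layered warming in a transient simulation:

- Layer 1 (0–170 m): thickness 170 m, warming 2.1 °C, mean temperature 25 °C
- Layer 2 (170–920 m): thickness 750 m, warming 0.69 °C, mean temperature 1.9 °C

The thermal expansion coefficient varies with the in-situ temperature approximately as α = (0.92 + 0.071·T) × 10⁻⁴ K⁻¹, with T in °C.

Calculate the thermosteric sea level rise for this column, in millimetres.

Layer 1: α = (0.92 + 0.071×25)×10⁻⁴ = 2.695×10⁻⁴ K⁻¹
Layer 2: α = (0.92 + 0.071×1.9)×10⁻⁴ = 1.0549×10⁻⁴ K⁻¹
2.695×10⁻⁴ × 170 × 2.1 = 0.0962115 m
Layer 2: 1.0549×10⁻⁴ × 0.69 × 750 = 0.054591075 m
Δh = 0.0962115 + 0.054591075 = 0.150802575 m ≈ 151 mm

151 mm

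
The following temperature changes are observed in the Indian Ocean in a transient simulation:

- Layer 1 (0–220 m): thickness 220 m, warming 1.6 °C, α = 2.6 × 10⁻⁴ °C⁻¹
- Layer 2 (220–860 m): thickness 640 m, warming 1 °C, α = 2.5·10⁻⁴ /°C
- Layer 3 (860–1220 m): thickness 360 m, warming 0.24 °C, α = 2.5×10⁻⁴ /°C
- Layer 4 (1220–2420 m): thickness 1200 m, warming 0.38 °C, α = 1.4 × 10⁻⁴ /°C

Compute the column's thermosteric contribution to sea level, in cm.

Layer 1: 2.6×10⁻⁴ × 1.6 × 220 = 0.09152 m
Layer 2: 1 × 2.5×10⁻⁴ × 640 = 0.16000 m
2.5×10⁻⁴ × 360 × 0.24 = 0.02160 m
1200 × 0.38 × 1.4×10⁻⁴ = 0.06384 m
Δh = 0.09152 + 0.16000 + 0.02160 + 0.06384 = 0.33696 m

about 33.7 cm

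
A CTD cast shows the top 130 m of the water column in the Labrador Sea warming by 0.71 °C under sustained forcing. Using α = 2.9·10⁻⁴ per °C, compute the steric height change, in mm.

Δh = αΔT·H = 2.9×10⁻⁴ × 0.71 × 130 = 0.026767 m

26.8 mm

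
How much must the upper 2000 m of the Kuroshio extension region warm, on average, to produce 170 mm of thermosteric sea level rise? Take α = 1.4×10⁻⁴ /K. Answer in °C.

ΔT = Δh/(αH) = 0.17 / (1.4×10⁻⁴ × 2000) ≈ 0.6071 °C

ΔT ≈ 0.607 °C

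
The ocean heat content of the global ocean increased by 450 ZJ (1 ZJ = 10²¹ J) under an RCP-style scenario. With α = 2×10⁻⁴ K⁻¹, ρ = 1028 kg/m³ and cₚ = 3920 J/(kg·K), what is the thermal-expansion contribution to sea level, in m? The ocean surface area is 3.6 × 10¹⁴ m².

Per unit area: Q = 450×10²¹ / (3.6×10¹⁴) = 1.25×10⁹ J/m²
Δh = αQ/(ρcₚ) = 2×10⁻⁴ × 1.25×10⁹ / (1028 × 3920) ≈ 0.062038 m

0.062 m of thermosteric rise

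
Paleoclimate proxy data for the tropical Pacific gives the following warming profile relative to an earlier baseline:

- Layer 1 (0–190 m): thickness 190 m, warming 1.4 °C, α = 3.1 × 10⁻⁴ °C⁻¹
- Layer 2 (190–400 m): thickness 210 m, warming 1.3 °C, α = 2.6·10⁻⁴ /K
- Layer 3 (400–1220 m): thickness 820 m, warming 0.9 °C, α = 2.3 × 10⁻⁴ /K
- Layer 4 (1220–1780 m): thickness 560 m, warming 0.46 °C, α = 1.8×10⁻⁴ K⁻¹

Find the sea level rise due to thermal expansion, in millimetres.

Layer 1: 3.1×10⁻⁴ × 190 × 1.4 = 0.08246 m
210 × 2.6×10⁻⁴ × 1.3 = 0.07098 m
Layer 3: 0.9 × 2.3×10⁻⁴ × 820 = 0.16974 m
1.8×10⁻⁴ × 560 × 0.46 = 0.046368 m
Δh = 0.08246 + 0.07098 + 0.16974 + 0.046368 = 0.369548 m

Δh = 370 mm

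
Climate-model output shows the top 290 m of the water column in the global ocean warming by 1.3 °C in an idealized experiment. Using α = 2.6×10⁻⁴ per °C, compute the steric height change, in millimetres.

Δh = αΔT·H = 2.6×10⁻⁴ × 1.3 × 290 = 0.09802 m

98 mm of thermosteric rise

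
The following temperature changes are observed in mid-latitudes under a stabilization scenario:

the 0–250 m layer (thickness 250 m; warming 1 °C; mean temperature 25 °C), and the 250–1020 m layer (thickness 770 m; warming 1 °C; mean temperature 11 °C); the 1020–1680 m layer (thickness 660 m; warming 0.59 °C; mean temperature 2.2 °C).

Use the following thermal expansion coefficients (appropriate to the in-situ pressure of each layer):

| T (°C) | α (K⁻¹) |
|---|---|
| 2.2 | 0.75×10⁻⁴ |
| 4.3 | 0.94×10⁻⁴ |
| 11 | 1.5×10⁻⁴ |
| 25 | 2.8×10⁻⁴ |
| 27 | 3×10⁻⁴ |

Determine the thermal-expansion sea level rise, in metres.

about 0.215 m

Layer 1 at 25 °C → α = 2.8×10⁻⁴ K⁻¹
Layer 2 at 11 °C → α = 1.5×10⁻⁴ K⁻¹
Layer 3 at 2.2 °C → α = 0.75×10⁻⁴ K⁻¹
2.8×10⁻⁴ × 250 × 1 = 0.07000 m
250–1020 m: 1.5×10⁻⁴ × 770 × 1 = 0.11550 m
0.75×10⁻⁴ × 0.59 × 660 = 0.029205 m
Δh = 0.07000 + 0.11550 + 0.029205 = 0.214705 m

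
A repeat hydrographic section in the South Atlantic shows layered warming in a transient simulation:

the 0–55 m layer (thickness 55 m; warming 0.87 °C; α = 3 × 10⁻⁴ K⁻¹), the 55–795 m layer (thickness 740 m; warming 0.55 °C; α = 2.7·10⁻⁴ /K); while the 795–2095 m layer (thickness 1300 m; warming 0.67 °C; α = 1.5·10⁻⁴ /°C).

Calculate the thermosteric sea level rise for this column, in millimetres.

255 mm

0–55 m: 0.87 × 3×10⁻⁴ × 55 = 0.014355 m
Layer 2: 740 × 0.55 × 2.7×10⁻⁴ = 0.10989 m
0.67 × 1300 × 1.5×10⁻⁴ = 0.13065 m
Δh = 0.014355 + 0.10989 + 0.13065 = 0.254895 m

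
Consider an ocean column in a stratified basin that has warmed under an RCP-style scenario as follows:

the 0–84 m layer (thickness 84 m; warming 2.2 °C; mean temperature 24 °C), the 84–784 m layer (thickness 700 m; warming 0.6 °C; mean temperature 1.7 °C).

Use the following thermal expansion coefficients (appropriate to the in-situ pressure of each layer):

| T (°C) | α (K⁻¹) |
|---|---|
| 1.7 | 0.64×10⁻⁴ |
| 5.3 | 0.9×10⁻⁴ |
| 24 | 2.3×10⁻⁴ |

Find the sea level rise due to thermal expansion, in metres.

0.069 m of thermosteric rise

Layer 1 at 24 °C → α = 2.3×10⁻⁴ K⁻¹
Layer 2 at 1.7 °C → α = 0.64×10⁻⁴ K⁻¹
Layer 1: 2.2 × 84 × 2.3×10⁻⁴ = 0.042504 m
0.64×10⁻⁴ × 700 × 0.6 = 0.02688 m
Δh = 0.042504 + 0.02688 = 0.069384 m ≈ 0.069 m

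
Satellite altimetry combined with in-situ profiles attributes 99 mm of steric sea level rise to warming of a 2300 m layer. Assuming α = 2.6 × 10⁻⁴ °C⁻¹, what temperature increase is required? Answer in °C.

about 0.17 °C

ΔT = Δh/(αH) = 0.099 / (2.6×10⁻⁴ × 2300) ≈ 0.1656 °C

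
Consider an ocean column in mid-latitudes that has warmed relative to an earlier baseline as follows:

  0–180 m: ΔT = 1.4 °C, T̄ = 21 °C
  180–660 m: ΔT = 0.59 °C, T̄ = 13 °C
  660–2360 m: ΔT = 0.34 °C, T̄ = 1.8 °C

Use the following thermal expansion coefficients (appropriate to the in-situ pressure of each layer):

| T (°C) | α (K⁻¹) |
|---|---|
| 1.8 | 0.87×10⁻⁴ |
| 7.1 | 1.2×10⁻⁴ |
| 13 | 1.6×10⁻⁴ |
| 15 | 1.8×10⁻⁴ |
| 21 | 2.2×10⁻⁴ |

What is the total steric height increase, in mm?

Layer 1 at 21 °C → α = 2.2×10⁻⁴ K⁻¹
Layer 2 at 13 °C → α = 1.6×10⁻⁴ K⁻¹
Layer 3 at 1.8 °C → α = 0.87×10⁻⁴ K⁻¹
Layer 1: 2.2×10⁻⁴ × 180 × 1.4 = 0.05544 m
1.6×10⁻⁴ × 480 × 0.59 = 0.045312 m
660–2360 m: 0.87×10⁻⁴ × 0.34 × 1700 = 0.050286 m
Δh = 0.05544 + 0.045312 + 0.050286 = 0.151038 m

Δh ≈ 150 mm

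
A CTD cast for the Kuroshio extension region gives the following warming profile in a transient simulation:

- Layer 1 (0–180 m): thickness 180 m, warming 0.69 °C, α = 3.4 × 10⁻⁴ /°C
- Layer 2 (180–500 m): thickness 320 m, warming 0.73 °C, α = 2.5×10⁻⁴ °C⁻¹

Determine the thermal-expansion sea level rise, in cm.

Layer 1: 180 × 0.69 × 3.4×10⁻⁴ = 0.042228 m
Layer 2: 0.73 × 2.5×10⁻⁴ × 320 = 0.05840 m
Δh = 0.042228 + 0.05840 = 0.100628 m ≈ 10.1 cm

Δh ≈ 10.1 cm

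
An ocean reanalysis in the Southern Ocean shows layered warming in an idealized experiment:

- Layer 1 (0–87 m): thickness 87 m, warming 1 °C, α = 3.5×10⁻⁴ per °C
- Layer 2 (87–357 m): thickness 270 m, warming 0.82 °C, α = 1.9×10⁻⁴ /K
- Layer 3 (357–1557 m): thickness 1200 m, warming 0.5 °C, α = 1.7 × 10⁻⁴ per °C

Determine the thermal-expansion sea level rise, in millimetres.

0–87 m: 3.5×10⁻⁴ × 87 × 1 = 0.03045 m
Layer 2: 0.82 × 270 × 1.9×10⁻⁴ = 0.042066 m
357–1557 m: 1.7×10⁻⁴ × 1200 × 0.5 = 0.10200 m
Δh = 0.03045 + 0.042066 + 0.10200 = 0.174516 m

175 mm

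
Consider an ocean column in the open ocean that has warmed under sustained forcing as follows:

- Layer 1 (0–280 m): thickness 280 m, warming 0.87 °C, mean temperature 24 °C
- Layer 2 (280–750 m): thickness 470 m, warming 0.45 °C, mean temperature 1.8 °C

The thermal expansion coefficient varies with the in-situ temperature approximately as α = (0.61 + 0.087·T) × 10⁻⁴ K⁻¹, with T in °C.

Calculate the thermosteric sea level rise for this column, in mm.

Layer 1: α = (0.61 + 0.087×24)×10⁻⁴ = 2.698×10⁻⁴ K⁻¹
Layer 2: α = (0.61 + 0.087×1.8)×10⁻⁴ = 0.7666×10⁻⁴ K⁻¹
0–280 m: 2.698×10⁻⁴ × 0.87 × 280 = 0.06572328 m
280–750 m: 470 × 0.7666×10⁻⁴ × 0.45 = 0.01621359 m
Δh = 0.06572328 + 0.01621359 = 0.08193687 m ≈ 81.9 mm

81.9 mm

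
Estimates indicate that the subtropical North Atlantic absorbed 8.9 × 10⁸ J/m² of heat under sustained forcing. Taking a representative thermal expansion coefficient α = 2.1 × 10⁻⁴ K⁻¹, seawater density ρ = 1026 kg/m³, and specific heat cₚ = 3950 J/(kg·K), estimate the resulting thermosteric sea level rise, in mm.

Δh = 46 mm

Δh = αQ/(ρcₚ) = 2.1×10⁻⁴ × 8.9×10⁸ / (1026 × 3950) ≈ 0.046117 m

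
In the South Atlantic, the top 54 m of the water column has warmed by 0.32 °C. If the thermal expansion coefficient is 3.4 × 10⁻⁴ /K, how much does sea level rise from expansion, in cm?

Δh = αΔT·H = 3.4×10⁻⁴ × 0.32 × 54 = 0.0058752 m

Δh ≈ 0.588 cm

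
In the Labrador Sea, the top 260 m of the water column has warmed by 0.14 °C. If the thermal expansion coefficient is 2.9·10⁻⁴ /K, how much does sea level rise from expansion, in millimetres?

Δh = αΔT·H = 2.9×10⁻⁴ × 0.14 × 260 = 0.010556 m

about 11 mm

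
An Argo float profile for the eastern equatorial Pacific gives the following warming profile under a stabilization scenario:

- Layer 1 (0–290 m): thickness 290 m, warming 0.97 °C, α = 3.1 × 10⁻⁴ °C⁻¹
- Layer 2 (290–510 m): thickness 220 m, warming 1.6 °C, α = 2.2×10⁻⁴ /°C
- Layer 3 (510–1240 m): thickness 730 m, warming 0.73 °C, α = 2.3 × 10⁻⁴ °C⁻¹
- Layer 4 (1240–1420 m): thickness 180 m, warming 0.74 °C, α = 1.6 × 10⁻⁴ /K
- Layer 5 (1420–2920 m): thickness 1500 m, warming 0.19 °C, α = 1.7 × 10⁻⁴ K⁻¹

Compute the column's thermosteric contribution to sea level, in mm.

Layer 1: 0.97 × 290 × 3.1×10⁻⁴ = 0.087203 m
220 × 2.2×10⁻⁴ × 1.6 = 0.07744 m
510–1240 m: 2.3×10⁻⁴ × 730 × 0.73 = 0.122567 m
1.6×10⁻⁴ × 180 × 0.74 = 0.021312 m
1500 × 0.19 × 1.7×10⁻⁴ = 0.04845 m
Δh = 0.087203 + 0.07744 + 0.122567 + 0.021312 + 0.04845 = 0.356972 m

357 mm of thermosteric rise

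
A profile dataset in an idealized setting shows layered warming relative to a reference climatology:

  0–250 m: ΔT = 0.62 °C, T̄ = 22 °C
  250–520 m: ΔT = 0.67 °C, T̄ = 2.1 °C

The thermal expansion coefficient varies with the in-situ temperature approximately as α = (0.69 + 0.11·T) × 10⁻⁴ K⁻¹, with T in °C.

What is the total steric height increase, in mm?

Layer 1: α = (0.69 + 0.11×22)×10⁻⁴ = 3.11×10⁻⁴ K⁻¹
Layer 2: α = (0.69 + 0.11×2.1)×10⁻⁴ = 0.921×10⁻⁴ K⁻¹
Layer 1: 0.62 × 250 × 3.11×10⁻⁴ = 0.048205 m
Layer 2: 270 × 0.67 × 0.921×10⁻⁴ = 0.01666089 m
Δh = 0.048205 + 0.01666089 = 0.06486589 m

about 65 mm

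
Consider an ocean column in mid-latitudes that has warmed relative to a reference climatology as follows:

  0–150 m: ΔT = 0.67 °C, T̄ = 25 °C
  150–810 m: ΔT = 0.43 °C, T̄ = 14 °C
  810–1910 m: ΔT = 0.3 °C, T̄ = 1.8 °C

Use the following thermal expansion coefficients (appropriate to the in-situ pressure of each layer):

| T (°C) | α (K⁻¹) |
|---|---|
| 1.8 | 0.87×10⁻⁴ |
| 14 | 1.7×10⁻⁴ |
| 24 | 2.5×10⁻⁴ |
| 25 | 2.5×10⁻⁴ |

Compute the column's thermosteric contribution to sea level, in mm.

Δh = 100 mm

Layer 1 at 25 °C → α = 2.5×10⁻⁴ K⁻¹
Layer 2 at 14 °C → α = 1.7×10⁻⁴ K⁻¹
Layer 3 at 1.8 °C → α = 0.87×10⁻⁴ K⁻¹
0–150 m: 0.67 × 2.5×10⁻⁴ × 150 = 0.025125 m
Layer 2: 1.7×10⁻⁴ × 660 × 0.43 = 0.048246 m
0.3 × 1100 × 0.87×10⁻⁴ = 0.02871 m
Δh = 0.025125 + 0.048246 + 0.02871 = 0.102081 m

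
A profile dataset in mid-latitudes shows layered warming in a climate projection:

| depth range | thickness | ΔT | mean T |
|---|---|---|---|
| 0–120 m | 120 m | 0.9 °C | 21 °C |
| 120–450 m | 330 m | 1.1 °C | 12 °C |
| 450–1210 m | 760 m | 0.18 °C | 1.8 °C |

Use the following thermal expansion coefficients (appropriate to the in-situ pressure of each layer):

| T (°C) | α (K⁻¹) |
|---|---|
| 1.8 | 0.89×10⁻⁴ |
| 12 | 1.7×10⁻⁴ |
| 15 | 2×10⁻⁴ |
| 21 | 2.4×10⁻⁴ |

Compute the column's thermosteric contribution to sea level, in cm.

Δh ≈ 9.98 cm

Layer 1 at 21 °C → α = 2.4×10⁻⁴ K⁻¹
Layer 2 at 12 °C → α = 1.7×10⁻⁴ K⁻¹
Layer 3 at 1.8 °C → α = 0.89×10⁻⁴ K⁻¹
Layer 1: 0.9 × 2.4×10⁻⁴ × 120 = 0.02592 m
120–450 m: 1.1 × 1.7×10⁻⁴ × 330 = 0.06171 m
760 × 0.18 × 0.89×10⁻⁴ = 0.0121752 m
Δh = 0.02592 + 0.06171 + 0.0121752 = 0.0998052 m ≈ 9.98 cm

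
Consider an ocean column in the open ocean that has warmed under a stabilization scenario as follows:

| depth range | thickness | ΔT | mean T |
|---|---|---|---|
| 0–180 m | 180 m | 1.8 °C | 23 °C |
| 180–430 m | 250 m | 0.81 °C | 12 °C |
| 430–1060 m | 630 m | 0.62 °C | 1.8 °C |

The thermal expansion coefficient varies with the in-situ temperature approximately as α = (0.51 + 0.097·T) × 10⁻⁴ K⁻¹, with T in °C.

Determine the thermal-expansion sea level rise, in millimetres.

Layer 1: α = (0.51 + 0.097×23)×10⁻⁴ = 2.741×10⁻⁴ K⁻¹
Layer 2: α = (0.51 + 0.097×12)×10⁻⁴ = 1.674×10⁻⁴ K⁻¹
Layer 3: α = (0.51 + 0.097×1.8)×10⁻⁴ = 0.6846×10⁻⁴ K⁻¹
Layer 1: 2.741×10⁻⁴ × 1.8 × 180 = 0.0888084 m
1.674×10⁻⁴ × 250 × 0.81 = 0.0338985 m
Layer 3: 630 × 0.6846×10⁻⁴ × 0.62 = 0.026740476 m
Δh = 0.0888084 + 0.0338985 + 0.026740476 = 0.149447376 m

149 mm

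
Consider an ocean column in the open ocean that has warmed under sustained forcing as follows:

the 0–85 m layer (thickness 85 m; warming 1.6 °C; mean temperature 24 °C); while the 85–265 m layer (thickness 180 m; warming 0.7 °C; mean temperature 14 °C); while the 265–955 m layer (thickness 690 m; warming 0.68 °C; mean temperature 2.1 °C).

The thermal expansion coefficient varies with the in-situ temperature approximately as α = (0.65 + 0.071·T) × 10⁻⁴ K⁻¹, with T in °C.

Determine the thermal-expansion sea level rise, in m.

0.0902 m

Layer 1: α = (0.65 + 0.071×24)×10⁻⁴ = 2.354×10⁻⁴ K⁻¹
Layer 2: α = (0.65 + 0.071×14)×10⁻⁴ = 1.644×10⁻⁴ K⁻¹
Layer 3: α = (0.65 + 0.071×2.1)×10⁻⁴ = 0.7991×10⁻⁴ K⁻¹
Layer 1: 2.354×10⁻⁴ × 85 × 1.6 = 0.0320144 m
85–265 m: 1.644×10⁻⁴ × 0.7 × 180 = 0.0207144 m
265–955 m: 0.7991×10⁻⁴ × 0.68 × 690 = 0.037493772 m
Δh = 0.0320144 + 0.0207144 + 0.037493772 = 0.090222572 m ≈ 0.0902 m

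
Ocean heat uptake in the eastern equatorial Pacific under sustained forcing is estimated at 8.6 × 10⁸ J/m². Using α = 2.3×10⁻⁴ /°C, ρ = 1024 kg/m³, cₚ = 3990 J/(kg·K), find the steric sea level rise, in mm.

Δh = αQ/(ρcₚ) = 2.3×10⁻⁴ × 8.6×10⁸ / (1024 × 3990) ≈ 0.048412 m

Δh ≈ 48.4 mm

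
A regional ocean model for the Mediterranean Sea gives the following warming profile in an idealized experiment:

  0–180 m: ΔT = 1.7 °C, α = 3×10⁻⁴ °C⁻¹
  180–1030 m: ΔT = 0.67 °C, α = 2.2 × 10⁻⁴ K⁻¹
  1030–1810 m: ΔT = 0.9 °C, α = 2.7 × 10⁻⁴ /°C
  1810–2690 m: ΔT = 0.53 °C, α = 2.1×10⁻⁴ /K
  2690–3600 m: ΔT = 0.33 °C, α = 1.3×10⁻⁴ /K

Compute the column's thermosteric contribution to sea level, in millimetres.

Δh = 544 mm

180 × 3×10⁻⁴ × 1.7 = 0.09180 m
2.2×10⁻⁴ × 0.67 × 850 = 0.12529 m
Layer 3: 2.7×10⁻⁴ × 780 × 0.9 = 0.18954 m
1810–2690 m: 0.53 × 880 × 2.1×10⁻⁴ = 0.097944 m
0.33 × 910 × 1.3×10⁻⁴ = 0.039039 m
Δh = 0.09180 + 0.12529 + 0.18954 + 0.097944 + 0.039039 = 0.543613 m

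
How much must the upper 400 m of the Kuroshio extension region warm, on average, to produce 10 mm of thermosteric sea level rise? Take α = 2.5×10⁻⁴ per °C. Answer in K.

ΔT = Δh/(αH) = 0.01 / (2.5×10⁻⁴ × 400) = 0.1000 K

about 0.10 K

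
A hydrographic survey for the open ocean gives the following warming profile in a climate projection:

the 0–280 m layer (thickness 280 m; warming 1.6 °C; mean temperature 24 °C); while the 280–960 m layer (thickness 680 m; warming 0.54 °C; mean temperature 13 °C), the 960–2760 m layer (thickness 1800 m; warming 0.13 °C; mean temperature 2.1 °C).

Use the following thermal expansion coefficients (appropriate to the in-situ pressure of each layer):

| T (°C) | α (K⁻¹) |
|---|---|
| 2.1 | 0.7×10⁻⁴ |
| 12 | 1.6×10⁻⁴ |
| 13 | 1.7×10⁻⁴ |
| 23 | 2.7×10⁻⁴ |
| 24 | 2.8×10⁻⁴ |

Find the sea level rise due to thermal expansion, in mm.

Layer 1 at 24 °C → α = 2.8×10⁻⁴ K⁻¹
Layer 2 at 13 °C → α = 1.7×10⁻⁴ K⁻¹
Layer 3 at 2.1 °C → α = 0.7×10⁻⁴ K⁻¹
2.8×10⁻⁴ × 280 × 1.6 = 0.12544 m
280–960 m: 0.54 × 1.7×10⁻⁴ × 680 = 0.062424 m
Layer 3: 0.7×10⁻⁴ × 0.13 × 1800 = 0.01638 m
Δh = 0.12544 + 0.062424 + 0.01638 = 0.204244 m

about 200 mm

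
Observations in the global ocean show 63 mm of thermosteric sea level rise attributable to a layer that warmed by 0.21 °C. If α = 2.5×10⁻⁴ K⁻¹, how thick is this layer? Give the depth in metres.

H = Δh/(αΔT) = 0.063 / (2.5×10⁻⁴ × 0.21) = 1200 m

about 1200 m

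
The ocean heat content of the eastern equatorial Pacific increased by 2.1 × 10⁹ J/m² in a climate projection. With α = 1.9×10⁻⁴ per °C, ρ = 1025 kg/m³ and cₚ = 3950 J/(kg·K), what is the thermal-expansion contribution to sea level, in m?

Δh = αQ/(ρcₚ) = 1.9×10⁻⁴ × 2.1×10⁹ / (1025 × 3950) ≈ 0.098549 m

Δh ≈ 0.099 m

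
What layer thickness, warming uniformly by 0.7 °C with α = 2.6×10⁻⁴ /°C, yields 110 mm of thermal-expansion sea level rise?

H = Δh/(αΔT) = 0.11 / (2.6×10⁻⁴ × 0.7) ≈ 604.4 m

H ≈ 604 m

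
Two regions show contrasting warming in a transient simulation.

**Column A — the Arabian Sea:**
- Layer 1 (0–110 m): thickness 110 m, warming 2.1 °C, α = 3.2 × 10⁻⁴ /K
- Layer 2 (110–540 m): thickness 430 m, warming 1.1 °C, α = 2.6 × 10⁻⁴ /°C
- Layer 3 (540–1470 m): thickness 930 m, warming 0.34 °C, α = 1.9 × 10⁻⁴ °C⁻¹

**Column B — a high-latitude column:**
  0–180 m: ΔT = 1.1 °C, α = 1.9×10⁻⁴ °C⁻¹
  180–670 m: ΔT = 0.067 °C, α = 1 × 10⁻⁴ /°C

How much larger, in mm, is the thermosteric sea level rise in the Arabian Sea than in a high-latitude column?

A 3.2×10⁻⁴ × 110 × 2.1 = 0.07392 m
A 2.6×10⁻⁴ × 430 × 1.1 = 0.12298 m
A 540–1470 m: 1.9×10⁻⁴ × 0.34 × 930 = 0.060078 m
A total: 0.256978 m
B 0–180 m: 1.1 × 180 × 1.9×10⁻⁴ = 0.03762 m
B Layer 2: 0.067 × 490 × 1×10⁻⁴ = 0.003283 m
B total: 0.040903 m
Difference: 0.256978 − 0.040903 = 0.216075 m

216 mm larger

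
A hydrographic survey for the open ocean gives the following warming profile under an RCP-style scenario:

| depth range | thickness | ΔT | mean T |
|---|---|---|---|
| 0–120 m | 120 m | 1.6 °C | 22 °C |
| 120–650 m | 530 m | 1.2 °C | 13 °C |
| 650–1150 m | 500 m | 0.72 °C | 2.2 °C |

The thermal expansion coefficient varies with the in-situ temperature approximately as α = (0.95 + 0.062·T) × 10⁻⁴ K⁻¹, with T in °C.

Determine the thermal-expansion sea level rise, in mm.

Layer 1: α = (0.95 + 0.062×22)×10⁻⁴ = 2.314×10⁻⁴ K⁻¹
Layer 2: α = (0.95 + 0.062×13)×10⁻⁴ = 1.756×10⁻⁴ K⁻¹
Layer 3: α = (0.95 + 0.062×2.2)×10⁻⁴ = 1.0864×10⁻⁴ K⁻¹
120 × 2.314×10⁻⁴ × 1.6 = 0.0444288 m
120–650 m: 530 × 1.756×10⁻⁴ × 1.2 = 0.1116816 m
Layer 3: 1.0864×10⁻⁴ × 0.72 × 500 = 0.0391104 m
Δh = 0.0444288 + 0.1116816 + 0.0391104 = 0.1952208 m ≈ 200 mm

about 200 mm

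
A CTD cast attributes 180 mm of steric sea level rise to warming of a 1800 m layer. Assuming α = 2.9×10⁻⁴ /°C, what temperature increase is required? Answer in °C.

ΔT = Δh/(αH) = 0.18 / (2.9×10⁻⁴ × 1800) ≈ 0.3448 °C

ΔT ≈ 0.34 °C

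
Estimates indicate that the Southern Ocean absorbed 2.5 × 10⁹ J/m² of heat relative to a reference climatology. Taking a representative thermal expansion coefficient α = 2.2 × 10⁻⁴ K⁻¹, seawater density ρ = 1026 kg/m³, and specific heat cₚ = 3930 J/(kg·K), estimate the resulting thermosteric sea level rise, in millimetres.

136 mm

Δh = αQ/(ρcₚ) = 2.2×10⁻⁴ × 2.5×10⁹ / (1026 × 3930) ≈ 0.13640 m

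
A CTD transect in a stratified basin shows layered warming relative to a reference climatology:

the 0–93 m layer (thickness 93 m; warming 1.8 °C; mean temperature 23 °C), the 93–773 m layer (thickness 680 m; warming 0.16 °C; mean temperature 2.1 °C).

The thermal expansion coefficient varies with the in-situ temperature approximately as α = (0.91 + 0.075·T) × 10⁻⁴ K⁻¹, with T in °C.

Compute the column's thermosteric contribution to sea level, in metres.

Δh ≈ 0.0557 m

Layer 1: α = (0.91 + 0.075×23)×10⁻⁴ = 2.635×10⁻⁴ K⁻¹
Layer 2: α = (0.91 + 0.075×2.1)×10⁻⁴ = 1.0675×10⁻⁴ K⁻¹
0–93 m: 2.635×10⁻⁴ × 1.8 × 93 = 0.0441099 m
93–773 m: 1.0675×10⁻⁴ × 680 × 0.16 = 0.0116144 m
Δh = 0.0441099 + 0.0116144 = 0.0557243 m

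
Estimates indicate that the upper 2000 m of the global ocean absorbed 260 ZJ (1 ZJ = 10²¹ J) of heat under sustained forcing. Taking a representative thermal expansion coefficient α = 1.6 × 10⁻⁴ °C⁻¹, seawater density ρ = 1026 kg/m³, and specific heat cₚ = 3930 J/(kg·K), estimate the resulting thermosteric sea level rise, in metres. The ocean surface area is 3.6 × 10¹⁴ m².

about 0.0287 m

Per unit area: Q = 260×10²¹ / (3.6×10¹⁴) ≈ 7.222×10⁸ J/m²
Δh = αQ/(ρcₚ) = 1.6×10⁻⁴ × 7.222×10⁸ / (1026 × 3930) ≈ 0.028657 m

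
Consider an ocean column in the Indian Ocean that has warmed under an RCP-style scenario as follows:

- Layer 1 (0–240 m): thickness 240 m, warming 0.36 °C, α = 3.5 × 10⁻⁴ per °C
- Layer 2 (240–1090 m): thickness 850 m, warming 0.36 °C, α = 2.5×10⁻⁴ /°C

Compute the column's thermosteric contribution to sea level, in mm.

107 mm

Layer 1: 240 × 3.5×10⁻⁴ × 0.36 = 0.03024 m
0.36 × 2.5×10⁻⁴ × 850 = 0.07650 m
Δh = 0.03024 + 0.07650 = 0.10674 m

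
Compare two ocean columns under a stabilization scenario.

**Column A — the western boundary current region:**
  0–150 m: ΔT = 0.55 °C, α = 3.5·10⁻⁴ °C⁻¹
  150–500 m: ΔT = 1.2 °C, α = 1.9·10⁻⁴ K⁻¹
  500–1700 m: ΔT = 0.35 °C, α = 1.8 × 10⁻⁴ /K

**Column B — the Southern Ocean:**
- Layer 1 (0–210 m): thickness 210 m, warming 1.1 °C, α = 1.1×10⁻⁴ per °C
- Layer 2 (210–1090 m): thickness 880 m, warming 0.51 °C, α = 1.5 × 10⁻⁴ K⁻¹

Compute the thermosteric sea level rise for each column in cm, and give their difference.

Δh_A ≈ 18 cm, Δh_B ≈ 9.3 cm; difference ≈ 9.2 cm

A Layer 1: 3.5×10⁻⁴ × 0.55 × 150 = 0.028875 m
A 1.2 × 1.9×10⁻⁴ × 350 = 0.07980 m
A Layer 3: 0.35 × 1200 × 1.8×10⁻⁴ = 0.07560 m
A total: 0.184275 m
B 0–210 m: 210 × 1.1 × 1.1×10⁻⁴ = 0.02541 m
B 210–1090 m: 0.51 × 1.5×10⁻⁴ × 880 = 0.06732 m
B total: 0.09273 m
Difference: 0.184275 − 0.09273 = 0.091545 m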